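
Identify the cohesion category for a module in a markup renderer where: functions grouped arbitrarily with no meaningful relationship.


Reasoning: Worst: random grouping
Type: Coincidental cohesion

Coincidental cohesion


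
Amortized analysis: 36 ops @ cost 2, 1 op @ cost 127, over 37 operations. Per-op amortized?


Formula: Amortized cost = Total cost / Operations
Total cost = (36 * 2) + (1 * 127)
Total cost = 72 + 127 = 199
Amortized = 199 / 37 = 5.3784

5.3784


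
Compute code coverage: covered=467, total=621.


Coverage = covered / total * 100
Coverage = 467 / 621 * 100
Coverage = 75.2%

75.2%


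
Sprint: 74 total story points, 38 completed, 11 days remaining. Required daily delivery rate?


Formula: Required rate = Remaining points / Days left
Remaining = 74 - 38 = 36 points
Required rate = 36 / 11 = 3.27 points/day

3.27 points/day


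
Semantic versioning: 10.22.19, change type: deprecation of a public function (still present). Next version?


Current: 10.22.19
Change category: 'deprecation of a public function (still present)' → minor bump
SemVer rule: minor bump → increment MINOR, reset PATCH to 0 (MAJOR unchanged)
New: 10.23.0

10.23.0


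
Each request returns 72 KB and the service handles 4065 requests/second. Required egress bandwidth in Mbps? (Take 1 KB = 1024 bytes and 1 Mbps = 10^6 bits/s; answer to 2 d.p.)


Formula: Mbps = payload_bytes * RPS * 8 / 1e6
Payload per request = 72 KB = 72 * 1024 = 73728 bytes
Total bytes/sec = 73728 * 4065 = 299704320
Total bits/sec = 299704320 * 8 = 2397634560
Mbps = 2397634560 / 1e6 = 2397.63

2397.63 Mbps


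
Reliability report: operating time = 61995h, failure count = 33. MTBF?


Formula: MTBF = Total operating time / Number of failures
MTBF = 61995 / 33
MTBF = 1878.64 hours

1878.64 hours


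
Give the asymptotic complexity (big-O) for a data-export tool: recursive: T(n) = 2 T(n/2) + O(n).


Reasoning: master theorem case 2 (merge-sort recurrence)
Complexity: O(n log n)

O(n log n)


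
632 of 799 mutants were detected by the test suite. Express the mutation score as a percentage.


Mutation score = killed / total * 100
Mutation score = 632 / 799 * 100
Mutation score = 79.1%

79.1%


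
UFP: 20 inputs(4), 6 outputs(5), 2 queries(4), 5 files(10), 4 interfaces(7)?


UFP = EI*4 + EO*5 + EQ*4 + ILF*10 + EIF*7
UFP = 20*4 + 6*5 + 2*4 + 5*10 + 4*7
UFP = 80 + 30 + 8 + 50 + 28
UFP = 196

196


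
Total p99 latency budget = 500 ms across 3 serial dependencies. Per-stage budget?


Formula: per_stage = total_budget / stages
per_stage = 500 / 3
per_stage = 166.67 ms

166.67 ms


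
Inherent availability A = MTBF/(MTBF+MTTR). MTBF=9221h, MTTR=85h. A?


Availability = MTBF / (MTBF + MTTR)
Availability = 9221 / (9221 + 85)
Availability = 9221 / 9306
Availability = 99.0866%

99.0866%


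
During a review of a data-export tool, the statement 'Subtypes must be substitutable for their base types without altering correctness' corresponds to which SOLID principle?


This describes the Liskov Substitution Principle (LSP)

Liskov Substitution Principle (LSP)


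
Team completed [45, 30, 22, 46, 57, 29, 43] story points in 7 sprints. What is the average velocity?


Formula: Avg velocity = Total points / Number of sprints
Points: [45, 30, 22, 46, 57, 29, 43]
Sum = 45 + 30 + 22 + 46 + 57 + 29 + 43 = 272
Avg velocity = 272 / 7 = 38.86 points/sprint

38.86 points/sprint


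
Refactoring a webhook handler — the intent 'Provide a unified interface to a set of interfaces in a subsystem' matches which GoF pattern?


This matches the Facade pattern

Facade


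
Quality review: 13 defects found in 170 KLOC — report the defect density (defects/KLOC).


Defect density = defects / KLOC
Defect density = 13 / 170
Defect density = 0.076 defects/KLOC

0.076 defects/KLOC


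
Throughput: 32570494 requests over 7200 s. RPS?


Formula: throughput = requests / seconds
throughput = 32570494 / 7200
throughput = 4523.68 requests/second

4523.68 requests/second


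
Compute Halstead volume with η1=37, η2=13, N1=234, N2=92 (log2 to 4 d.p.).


Formula: V = N * log2(η), where N = N1 + N2 and η = η1 + η2
η = 37 + 13 = 50
N = 234 + 92 = 326
log2(50) ≈ 5.6439
V = 326 * 5.6439 = 1839.91

1839.91


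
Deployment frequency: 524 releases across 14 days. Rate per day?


Formula: deployments per day = releases / days
= 524 / 14
= 37.429 deploys/day
(equivalently, 262.0 deploys/week)

37.429 deploys/day


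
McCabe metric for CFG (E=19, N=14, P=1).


Formula: V(G) = E - N + 2P
V(G) = 19 - 14 + 2*1
V(G) = 5 + 2
V(G) = 7

7


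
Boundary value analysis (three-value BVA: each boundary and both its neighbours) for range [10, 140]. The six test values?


Range: [10, 140]
Boundaries: just below min, min, min+1, max-1, max, just above max
Values: [9, 10, 11, 139, 140, 141]

[9, 10, 11, 139, 140, 141]


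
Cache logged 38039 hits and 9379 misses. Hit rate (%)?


Formula: hit rate = hits / (hits + misses) * 100
hit rate = 38039 / (38039 + 9379) * 100
hit rate = 38039 / 47418 * 100
hit rate = 80.22%

80.22%


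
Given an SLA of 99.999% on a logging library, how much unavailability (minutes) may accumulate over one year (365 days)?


Formula: allowed downtime = period * (100 - SLA) / 100
Period (year (365 days)) = 525600 minutes
Unavailability fraction = (100 - 99.999) / 100
Allowed downtime = 525600 * (100 - 99.999) / 100
Allowed downtime = 5.256 minutes

5.256 minutes


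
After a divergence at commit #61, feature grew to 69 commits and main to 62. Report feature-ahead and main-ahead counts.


Common ancestor: commit #61
feature commits after divergence: 69 - 61 = 8
main commits after divergence: 62 - 61 = 1
feature is 8 commits ahead of main
main is 1 commits ahead of feature

feature ahead: 8, main ahead: 1


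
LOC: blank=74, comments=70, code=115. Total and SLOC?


Total LOC = blank + comment + code
Total LOC = 74 + 70 + 115 = 259
SLOC (source only) = code = 115

Total LOC: 259, SLOC: 115


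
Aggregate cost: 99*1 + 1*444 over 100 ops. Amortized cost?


Formula: Amortized cost = Total cost / Operations
Total cost = (99 * 1) + (1 * 444)
Total cost = 99 + 444 = 543
Amortized = 543 / 100 = 5.43

5.43


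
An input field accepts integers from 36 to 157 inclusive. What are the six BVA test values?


Range: [36, 157]
Boundaries: just below min, min, min+1, max-1, max, just above max
Values: [35, 36, 37, 156, 157, 158]

[35, 36, 37, 156, 157, 158]


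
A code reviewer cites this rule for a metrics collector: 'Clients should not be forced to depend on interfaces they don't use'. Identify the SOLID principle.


This describes the Interface Segregation Principle (ISP)

Interface Segregation Principle (ISP)


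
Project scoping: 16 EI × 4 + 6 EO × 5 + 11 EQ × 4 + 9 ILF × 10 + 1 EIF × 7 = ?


UFP = EI*4 + EO*5 + EQ*4 + ILF*10 + EIF*7
UFP = 16*4 + 6*5 + 11*4 + 9*10 + 1*7
UFP = 64 + 30 + 44 + 90 + 7
UFP = 235

235


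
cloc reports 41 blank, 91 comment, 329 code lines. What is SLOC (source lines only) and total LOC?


Total LOC = blank + comment + code
Total LOC = 41 + 91 + 329 = 461
SLOC (source only) = code = 329

Total LOC: 461, SLOC: 329


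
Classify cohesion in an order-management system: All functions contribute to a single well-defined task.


Reasoning: Best: single purpose
Type: Functional cohesion

Functional cohesion


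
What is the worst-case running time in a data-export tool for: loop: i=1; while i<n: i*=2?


Reasoning: i doubles each step so iterations are log2(n)
Complexity: O(log n)

O(log n)


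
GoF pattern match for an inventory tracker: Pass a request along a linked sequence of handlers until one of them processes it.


This matches the Chain of Responsibility pattern

Chain of Responsibility


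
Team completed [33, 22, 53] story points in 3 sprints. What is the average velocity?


Formula: Avg velocity = Total points / Number of sprints
Points: [33, 22, 53]
Sum = 33 + 22 + 53 = 108
Avg velocity = 108 / 3 = 36.0 points/sprint

36.0 points/sprint


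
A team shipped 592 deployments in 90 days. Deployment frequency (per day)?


Formula: deployments per day = releases / days
= 592 / 90
= 6.578 deploys/day
(equivalently, 46.04 deploys/week)

6.578 deploys/day


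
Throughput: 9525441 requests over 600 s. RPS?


Formula: throughput = requests / seconds
throughput = 9525441 / 600
throughput = 15875.74 requests/second

15875.74 requests/second


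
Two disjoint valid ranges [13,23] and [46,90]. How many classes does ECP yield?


Valid ranges: [13,23] and [46,90]
Class 1: x < 13 — invalid
Class 2: 13 ≤ x ≤ 23 — valid
Class 3: 23 < x < 46 — invalid (gap between ranges)
Class 4: 46 ≤ x ≤ 90 — valid
Class 5: x > 90 — invalid
Total equivalence classes: 5

5 equivalence classes


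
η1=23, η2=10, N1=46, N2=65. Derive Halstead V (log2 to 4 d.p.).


Formula: V = N * log2(η), where N = N1 + N2 and η = η1 + η2
η = 23 + 10 = 33
N = 46 + 65 = 111
log2(33) ≈ 5.0444
V = 111 * 5.0444 = 559.93

559.93


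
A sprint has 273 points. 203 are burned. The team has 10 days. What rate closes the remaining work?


Formula: Required rate = Remaining points / Days left
Remaining = 273 - 203 = 70 points
Required rate = 70 / 10 = 7.0 points/day

7.0 points/day


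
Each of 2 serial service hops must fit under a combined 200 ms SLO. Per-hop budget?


Formula: per_stage = total_budget / stages
per_stage = 200 / 2
per_stage = 100.0 ms

100.0 ms


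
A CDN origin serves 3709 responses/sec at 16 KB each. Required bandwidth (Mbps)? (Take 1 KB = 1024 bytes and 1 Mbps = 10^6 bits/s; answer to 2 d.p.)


Formula: Mbps = payload_bytes * RPS * 8 / 1e6
Payload per request = 16 KB = 16 * 1024 = 16384 bytes
Total bytes/sec = 16384 * 3709 = 60768256
Total bits/sec = 60768256 * 8 = 486146048
Mbps = 486146048 / 1e6 = 486.15

486.15 Mbps


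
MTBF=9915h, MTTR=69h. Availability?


Availability = MTBF / (MTBF + MTTR)
Availability = 9915 / (9915 + 69)
Availability = 9915 / 9984
Availability = 99.3089%

99.3089%


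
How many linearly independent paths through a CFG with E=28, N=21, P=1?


Formula: V(G) = E - N + 2P
V(G) = 28 - 21 + 2*1
V(G) = 7 + 2
V(G) = 9

9


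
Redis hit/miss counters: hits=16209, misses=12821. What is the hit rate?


Formula: hit rate = hits / (hits + misses) * 100
hit rate = 16209 / (16209 + 12821) * 100
hit rate = 16209 / 29030 * 100
hit rate = 55.84%

55.84%


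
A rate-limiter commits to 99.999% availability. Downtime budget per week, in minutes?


Formula: allowed downtime = period * (100 - SLA) / 100
Period (week) = 10080 minutes
Unavailability fraction = (100 - 99.999) / 100
Allowed downtime = 10080 * (100 - 99.999) / 100
Allowed downtime = 0.1008 minutes

0.1008 minutes


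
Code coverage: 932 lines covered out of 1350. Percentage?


Coverage = covered / total * 100
Coverage = 932 / 1350 * 100
Coverage = 69.04%

69.04%


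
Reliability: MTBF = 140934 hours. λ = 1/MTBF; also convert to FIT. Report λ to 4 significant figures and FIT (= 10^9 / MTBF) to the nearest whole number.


Formula: λ = 1 / MTBF; FIT = λ × 1e9 = 1e9 / MTBF
λ = 1 / 140934 ≈ 7.096e-06 failures/hour
FIT = 1e9 / 140934 ≈ 7096 failures per 1e9 hours (nearest whole number)

λ = 7.096e-06 /h, FIT = 7096


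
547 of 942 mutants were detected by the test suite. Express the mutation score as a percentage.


Mutation score = killed / total * 100
Mutation score = 547 / 942 * 100
Mutation score = 58.07%

58.07%


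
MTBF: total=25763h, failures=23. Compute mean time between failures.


Formula: MTBF = Total operating time / Number of failures
MTBF = 25763 / 23
MTBF = 1120.13 hours

1120.13 hours


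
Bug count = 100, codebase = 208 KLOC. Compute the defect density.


Defect density = defects / KLOC
Defect density = 100 / 208
Defect density = 0.481 defects/KLOC

0.481 defects/KLOC


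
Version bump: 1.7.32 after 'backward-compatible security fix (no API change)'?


Current: 1.7.32
Change category: 'backward-compatible security fix (no API change)' → patch bump
SemVer rule: patch bump → increment PATCH (MAJOR and MINOR unchanged)
New: 1.7.33

1.7.33


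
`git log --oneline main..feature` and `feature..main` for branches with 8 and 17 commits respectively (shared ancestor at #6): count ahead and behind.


Common ancestor: commit #6
feature commits after divergence: 8 - 6 = 2
main commits after divergence: 17 - 6 = 11
feature is 2 commits ahead of main
main is 11 commits ahead of feature

feature ahead: 2, main ahead: 11


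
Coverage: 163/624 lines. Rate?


Coverage = covered / total * 100
Coverage = 163 / 624 * 100
Coverage = 26.12%

26.12%


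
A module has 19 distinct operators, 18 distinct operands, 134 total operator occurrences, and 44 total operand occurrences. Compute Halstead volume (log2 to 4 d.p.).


Formula: V = N * log2(η), where N = N1 + N2 and η = η1 + η2
η = 19 + 18 = 37
N = 134 + 44 = 178
log2(37) ≈ 5.2095
V = 178 * 5.2095 = 927.29

927.29


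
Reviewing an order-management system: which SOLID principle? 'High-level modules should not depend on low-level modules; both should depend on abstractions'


This describes the Dependency Inversion Principle (DIP)

Dependency Inversion Principle (DIP)


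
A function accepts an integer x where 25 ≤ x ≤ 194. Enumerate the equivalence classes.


Valid range: [25, 194]
Class 1: x < 25 — invalid
Class 2: 25 ≤ x ≤ 194 — valid
Class 3: x > 194 — invalid
Total equivalence classes: 3

3 equivalence classes


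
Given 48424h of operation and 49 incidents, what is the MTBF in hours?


Formula: MTBF = Total operating time / Number of failures
MTBF = 48424 / 49
MTBF = 988.24 hours

988.24 hours


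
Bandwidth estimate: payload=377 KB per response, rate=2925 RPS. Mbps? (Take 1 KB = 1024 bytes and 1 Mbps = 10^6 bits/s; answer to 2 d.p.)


Formula: Mbps = payload_bytes * RPS * 8 / 1e6
Payload per request = 377 KB = 377 * 1024 = 386048 bytes
Total bytes/sec = 386048 * 2925 = 1129190400
Total bits/sec = 1129190400 * 8 = 9033523200
Mbps = 9033523200 / 1e6 = 9033.52

9033.52 Mbps


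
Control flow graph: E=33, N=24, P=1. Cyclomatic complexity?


Formula: V(G) = E - N + 2P
V(G) = 33 - 24 + 2*1
V(G) = 9 + 2
V(G) = 11

11


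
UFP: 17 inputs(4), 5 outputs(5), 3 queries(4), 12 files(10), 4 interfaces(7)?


UFP = EI*4 + EO*5 + EQ*4 + ILF*10 + EIF*7
UFP = 17*4 + 5*5 + 3*4 + 12*10 + 4*7
UFP = 68 + 25 + 12 + 120 + 28
UFP = 253

253


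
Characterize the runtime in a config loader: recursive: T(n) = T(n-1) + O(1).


Reasoning: linear recursion with constant work per frame
Complexity: O(n)

O(n)


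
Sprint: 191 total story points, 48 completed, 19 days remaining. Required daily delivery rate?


Formula: Required rate = Remaining points / Days left
Remaining = 191 - 48 = 143 points
Required rate = 143 / 19 = 7.53 points/day

7.53 points/day


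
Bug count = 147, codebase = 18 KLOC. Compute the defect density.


Defect density = defects / KLOC
Defect density = 147 / 18
Defect density = 8.167 defects/KLOC

8.167 defects/KLOC


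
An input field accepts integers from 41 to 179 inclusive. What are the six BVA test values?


Range: [41, 179]
Boundaries: just below min, min, min+1, max-1, max, just above max
Values: [40, 41, 42, 178, 179, 180]

[40, 41, 42, 178, 179, 180]


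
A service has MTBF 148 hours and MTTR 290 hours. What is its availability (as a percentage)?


Availability = MTBF / (MTBF + MTTR)
Availability = 148 / (148 + 290)
Availability = 148 / 438
Availability = 33.79%

33.79%


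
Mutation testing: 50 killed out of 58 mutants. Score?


Mutation score = killed / total * 100
Mutation score = 50 / 58 * 100
Mutation score = 86.21%

86.21%


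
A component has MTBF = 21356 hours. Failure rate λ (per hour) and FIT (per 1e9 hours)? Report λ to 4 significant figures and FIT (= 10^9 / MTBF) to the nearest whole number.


Formula: λ = 1 / MTBF; FIT = λ × 1e9 = 1e9 / MTBF
λ = 1 / 21356 ≈ 4.683e-05 failures/hour
FIT = 1e9 / 21356 ≈ 46825 failures per 1e9 hours (nearest whole number)

λ = 4.683e-05 /h, FIT = 46825


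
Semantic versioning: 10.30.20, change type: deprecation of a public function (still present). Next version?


Current: 10.30.20
Change category: 'deprecation of a public function (still present)' → minor bump
SemVer rule: minor bump → increment MINOR, reset PATCH to 0 (MAJOR unchanged)
New: 10.31.0

10.31.0


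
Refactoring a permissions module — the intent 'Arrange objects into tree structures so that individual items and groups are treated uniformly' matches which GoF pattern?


This matches the Composite pattern

Composite


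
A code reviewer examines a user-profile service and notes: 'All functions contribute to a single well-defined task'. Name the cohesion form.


Reasoning: Best: single purpose
Type: Functional cohesion

Functional cohesion


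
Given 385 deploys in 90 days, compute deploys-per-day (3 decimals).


Formula: deployments per day = releases / days
= 385 / 90
= 4.278 deploys/day
(equivalently, 29.94 deploys/week)

4.278 deploys/day


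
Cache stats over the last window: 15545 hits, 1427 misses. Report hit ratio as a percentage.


Formula: hit rate = hits / (hits + misses) * 100
hit rate = 15545 / (15545 + 1427) * 100
hit rate = 15545 / 16972 * 100
hit rate = 91.59%

91.59%


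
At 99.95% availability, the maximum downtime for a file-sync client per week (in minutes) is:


Formula: allowed downtime = period * (100 - SLA) / 100
Period (week) = 10080 minutes
Unavailability fraction = (100 - 99.95) / 100
Allowed downtime = 10080 * (100 - 99.95) / 100
Allowed downtime = 5.04 minutes

5.04 minutes


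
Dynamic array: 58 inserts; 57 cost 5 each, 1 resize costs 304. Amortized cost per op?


Formula: Amortized cost = Total cost / Operations
Total cost = (57 * 5) + (1 * 304)
Total cost = 285 + 304 = 589
Amortized = 589 / 58 = 10.1552

10.1552


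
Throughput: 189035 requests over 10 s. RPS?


Formula: throughput = requests / seconds
throughput = 189035 / 10
throughput = 18903.5 requests/second

18903.5 requests/second


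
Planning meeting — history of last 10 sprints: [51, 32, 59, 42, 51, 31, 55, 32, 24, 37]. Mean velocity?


Formula: Avg velocity = Total points / Number of sprints
Points: [51, 32, 59, 42, 51, 31, 55, 32, 24, 37]
Sum = 51 + 32 + 59 + 42 + 51 + 31 + 55 + 32 + 24 + 37 = 414
Avg velocity = 414 / 10 = 41.4 points/sprint

41.4 points/sprint


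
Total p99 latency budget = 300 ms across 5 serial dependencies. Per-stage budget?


Formula: per_stage = total_budget / stages
per_stage = 300 / 5
per_stage = 60.0 ms

60.0 ms


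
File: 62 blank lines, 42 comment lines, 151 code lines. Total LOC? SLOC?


Total LOC = blank + comment + code
Total LOC = 62 + 42 + 151 = 255
SLOC (source only) = code = 151

Total LOC: 255, SLOC: 151


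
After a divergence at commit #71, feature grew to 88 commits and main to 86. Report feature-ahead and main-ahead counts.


Common ancestor: commit #71
feature commits after divergence: 88 - 71 = 17
main commits after divergence: 86 - 71 = 15
feature is 17 commits ahead of main
main is 15 commits ahead of feature

feature ahead: 17, main ahead: 15


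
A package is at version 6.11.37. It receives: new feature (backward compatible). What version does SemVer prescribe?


Current: 6.11.37
Change category: 'new feature (backward compatible)' → minor bump
SemVer rule: minor bump → increment MINOR, reset PATCH to 0 (MAJOR unchanged)
New: 6.12.0

6.12.0


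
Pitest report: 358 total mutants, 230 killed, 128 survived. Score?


Mutation score = killed / total * 100
Mutation score = 230 / 358 * 100
Mutation score = 64.25%

64.25%


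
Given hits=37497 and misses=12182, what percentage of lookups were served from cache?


Formula: hit rate = hits / (hits + misses) * 100
hit rate = 37497 / (37497 + 12182) * 100
hit rate = 37497 / 49679 * 100
hit rate = 75.48%

75.48%


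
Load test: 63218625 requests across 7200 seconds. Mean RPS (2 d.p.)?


Formula: throughput = requests / seconds
throughput = 63218625 / 7200
throughput = 8780.36 requests/second

8780.36 requests/second


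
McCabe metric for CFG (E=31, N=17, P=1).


Formula: V(G) = E - N + 2P
V(G) = 31 - 17 + 2*1
V(G) = 14 + 2
V(G) = 16

16


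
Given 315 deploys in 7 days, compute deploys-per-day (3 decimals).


Formula: deployments per day = releases / days
= 315 / 7
= 45.0 deploys/day
(equivalently, 315.0 deploys/week)

45.0 deploys/day


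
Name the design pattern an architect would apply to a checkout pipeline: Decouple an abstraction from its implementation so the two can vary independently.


This matches the Bridge pattern

Bridge


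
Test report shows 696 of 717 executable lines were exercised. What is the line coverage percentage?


Coverage = covered / total * 100
Coverage = 696 / 717 * 100
Coverage = 97.07%

97.07%


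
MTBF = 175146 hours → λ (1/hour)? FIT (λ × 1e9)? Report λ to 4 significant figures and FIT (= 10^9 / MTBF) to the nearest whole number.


Formula: λ = 1 / MTBF; FIT = λ × 1e9 = 1e9 / MTBF
λ = 1 / 175146 ≈ 5.710e-06 failures/hour
FIT = 1e9 / 175146 ≈ 5710 failures per 1e9 hours (nearest whole number)

λ = 5.710e-06 /h, FIT = 5710


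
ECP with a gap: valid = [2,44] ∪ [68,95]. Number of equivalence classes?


Valid ranges: [2,44] and [68,95]
Class 1: x < 2 — invalid
Class 2: 2 ≤ x ≤ 44 — valid
Class 3: 44 < x < 68 — invalid (gap between ranges)
Class 4: 68 ≤ x ≤ 95 — valid
Class 5: x > 95 — invalid
Total equivalence classes: 5

5 equivalence classes


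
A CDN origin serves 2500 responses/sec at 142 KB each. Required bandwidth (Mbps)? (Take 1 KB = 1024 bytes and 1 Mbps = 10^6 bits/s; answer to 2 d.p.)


Formula: Mbps = payload_bytes * RPS * 8 / 1e6
Payload per request = 142 KB = 142 * 1024 = 145408 bytes
Total bytes/sec = 145408 * 2500 = 363520000
Total bits/sec = 363520000 * 8 = 2908160000
Mbps = 2908160000 / 1e6 = 2908.16

2908.16 Mbps


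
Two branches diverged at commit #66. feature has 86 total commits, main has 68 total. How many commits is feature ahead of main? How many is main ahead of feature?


Common ancestor: commit #66
feature commits after divergence: 86 - 66 = 20
main commits after divergence: 68 - 66 = 2
feature is 20 commits ahead of main
main is 2 commits ahead of feature

feature ahead: 20, main ahead: 2


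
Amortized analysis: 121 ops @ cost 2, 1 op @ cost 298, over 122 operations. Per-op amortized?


Formula: Amortized cost = Total cost / Operations
Total cost = (121 * 2) + (1 * 298)
Total cost = 242 + 298 = 540
Amortized = 540 / 122 = 4.4262

4.4262


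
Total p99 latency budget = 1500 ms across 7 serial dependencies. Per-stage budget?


Formula: per_stage = total_budget / stages
per_stage = 1500 / 7
per_stage = 214.29 ms

214.29 ms


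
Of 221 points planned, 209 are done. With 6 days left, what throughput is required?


Formula: Required rate = Remaining points / Days left
Remaining = 221 - 209 = 12 points
Required rate = 12 / 6 = 2.0 points/day

2.0 points/day


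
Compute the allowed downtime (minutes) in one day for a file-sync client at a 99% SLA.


Formula: allowed downtime = period * (100 - SLA) / 100
Period (day) = 1440 minutes
Unavailability fraction = (100 - 99.0) / 100
Allowed downtime = 1440 * (100 - 99.0) / 100
Allowed downtime = 14.4 minutes

14.4 minutes


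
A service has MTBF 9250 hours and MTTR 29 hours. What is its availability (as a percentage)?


Availability = MTBF / (MTBF + MTTR)
Availability = 9250 / (9250 + 29)
Availability = 9250 / 9279
Availability = 99.6875%

99.6875%


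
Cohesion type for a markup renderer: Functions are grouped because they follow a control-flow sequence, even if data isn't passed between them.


Reasoning: Grouped by order of execution within a routine, not by data flow
Type: Procedural cohesion

Procedural cohesion


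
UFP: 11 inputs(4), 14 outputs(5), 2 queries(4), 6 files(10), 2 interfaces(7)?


UFP = EI*4 + EO*5 + EQ*4 + ILF*10 + EIF*7
UFP = 11*4 + 14*5 + 2*4 + 6*10 + 2*7
UFP = 44 + 70 + 8 + 60 + 14
UFP = 196

196


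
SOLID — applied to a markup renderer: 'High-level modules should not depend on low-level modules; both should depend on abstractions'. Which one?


This describes the Dependency Inversion Principle (DIP)

Dependency Inversion Principle (DIP)


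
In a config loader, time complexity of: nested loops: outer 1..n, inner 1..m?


Reasoning: product of independent bounds
Complexity: O(n*m)

O(n*m)


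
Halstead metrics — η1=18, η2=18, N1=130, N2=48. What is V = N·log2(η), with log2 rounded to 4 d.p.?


Formula: V = N * log2(η), where N = N1 + N2 and η = η1 + η2
η = 18 + 18 = 36
N = 130 + 48 = 178
log2(36) ≈ 5.1699
V = 178 * 5.1699 = 920.24

920.24


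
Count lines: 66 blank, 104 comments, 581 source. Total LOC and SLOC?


Total LOC = blank + comment + code
Total LOC = 66 + 104 + 581 = 751
SLOC (source only) = code = 581

Total LOC: 751, SLOC: 581


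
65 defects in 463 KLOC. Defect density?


Defect density = defects / KLOC
Defect density = 65 / 463
Defect density = 0.14 defects/KLOC

0.14 defects/KLOC


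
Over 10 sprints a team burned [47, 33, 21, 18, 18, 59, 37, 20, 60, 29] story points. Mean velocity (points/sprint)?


Formula: Avg velocity = Total points / Number of sprints
Points: [47, 33, 21, 18, 18, 59, 37, 20, 60, 29]
Sum = 47 + 33 + 21 + 18 + 18 + 59 + 37 + 20 + 60 + 29 = 342
Avg velocity = 342 / 10 = 34.2 points/sprint

34.2 points/sprint


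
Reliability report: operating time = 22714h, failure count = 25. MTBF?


Formula: MTBF = Total operating time / Number of failures
MTBF = 22714 / 25
MTBF = 908.56 hours

908.56 hours


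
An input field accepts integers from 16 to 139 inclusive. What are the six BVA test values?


Range: [16, 139]
Boundaries: just below min, min, min+1, max-1, max, just above max
Values: [15, 16, 17, 138, 139, 140]

[15, 16, 17, 138, 139, 140]


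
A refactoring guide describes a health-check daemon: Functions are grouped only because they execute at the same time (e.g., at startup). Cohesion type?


Reasoning: Related by timing only
Type: Temporal cohesion

Temporal cohesion


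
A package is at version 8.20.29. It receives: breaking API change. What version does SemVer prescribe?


Current: 8.20.29
Change category: 'breaking API change' → major bump
SemVer rule: major bump → increment MAJOR, reset MINOR and PATCH to 0
New: 9.0.0

9.0.0


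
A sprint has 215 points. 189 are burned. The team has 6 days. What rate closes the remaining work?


Formula: Required rate = Remaining points / Days left
Remaining = 215 - 189 = 26 points
Required rate = 26 / 6 = 4.33 points/day

4.33 points/day


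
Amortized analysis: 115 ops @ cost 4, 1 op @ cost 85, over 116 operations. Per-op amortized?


Formula: Amortized cost = Total cost / Operations
Total cost = (115 * 4) + (1 * 85)
Total cost = 460 + 85 = 545
Amortized = 545 / 116 = 4.6983

4.6983


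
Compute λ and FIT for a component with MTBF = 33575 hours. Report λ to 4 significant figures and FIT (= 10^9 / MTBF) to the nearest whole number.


Formula: λ = 1 / MTBF; FIT = λ × 1e9 = 1e9 / MTBF
λ = 1 / 33575 ≈ 2.978e-05 failures/hour
FIT = 1e9 / 33575 ≈ 29784 failures per 1e9 hours (nearest whole number)

λ = 2.978e-05 /h, FIT = 29784


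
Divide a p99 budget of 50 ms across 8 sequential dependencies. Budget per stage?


Formula: per_stage = total_budget / stages
per_stage = 50 / 8
per_stage = 6.25 ms

6.25 ms


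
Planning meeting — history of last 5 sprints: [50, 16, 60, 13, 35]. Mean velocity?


Formula: Avg velocity = Total points / Number of sprints
Points: [50, 16, 60, 13, 35]
Sum = 50 + 16 + 60 + 13 + 35 = 174
Avg velocity = 174 / 5 = 34.8 points/sprint

34.8 points/sprint


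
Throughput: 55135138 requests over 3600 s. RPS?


Formula: throughput = requests / seconds
throughput = 55135138 / 3600
throughput = 15315.32 requests/second

15315.32 requests/second


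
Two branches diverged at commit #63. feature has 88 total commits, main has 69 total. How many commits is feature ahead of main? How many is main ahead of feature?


Common ancestor: commit #63
feature commits after divergence: 88 - 63 = 25
main commits after divergence: 69 - 63 = 6
feature is 25 commits ahead of main
main is 6 commits ahead of feature

feature ahead: 25, main ahead: 6


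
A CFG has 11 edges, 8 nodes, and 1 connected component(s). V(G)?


Formula: V(G) = E - N + 2P
V(G) = 11 - 8 + 2*1
V(G) = 3 + 2
V(G) = 5

5


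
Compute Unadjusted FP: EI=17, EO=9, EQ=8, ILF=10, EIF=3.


UFP = EI*4 + EO*5 + EQ*4 + ILF*10 + EIF*7
UFP = 17*4 + 9*5 + 8*4 + 10*10 + 3*7
UFP = 68 + 45 + 32 + 100 + 21
UFP = 266

266


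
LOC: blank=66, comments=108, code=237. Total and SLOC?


Total LOC = blank + comment + code
Total LOC = 66 + 108 + 237 = 411
SLOC (source only) = code = 237

Total LOC: 411, SLOC: 237


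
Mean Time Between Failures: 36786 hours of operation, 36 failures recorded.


Formula: MTBF = Total operating time / Number of failures
MTBF = 36786 / 36
MTBF = 1021.83 hours

1021.83 hours


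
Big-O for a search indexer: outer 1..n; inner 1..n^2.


Reasoning: n times n^2
Complexity: O(n^3)

O(n^3)


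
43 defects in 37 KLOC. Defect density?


Defect density = defects / KLOC
Defect density = 43 / 37
Defect density = 1.162 defects/KLOC

1.162 defects/KLOC


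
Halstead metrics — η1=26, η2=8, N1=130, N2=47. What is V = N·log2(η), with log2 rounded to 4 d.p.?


Formula: V = N * log2(η), where N = N1 + N2 and η = η1 + η2
η = 26 + 8 = 34
N = 130 + 47 = 177
log2(34) ≈ 5.0875
V = 177 * 5.0875 = 900.49

900.49


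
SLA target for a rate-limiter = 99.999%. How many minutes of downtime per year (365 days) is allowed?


Formula: allowed downtime = period * (100 - SLA) / 100
Period (year (365 days)) = 525600 minutes
Unavailability fraction = (100 - 99.999) / 100
Allowed downtime = 525600 * (100 - 99.999) / 100
Allowed downtime = 5.256 minutes

5.256 minutes


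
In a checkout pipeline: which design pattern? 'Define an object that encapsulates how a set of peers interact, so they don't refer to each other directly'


This matches the Mediator pattern

Mediator


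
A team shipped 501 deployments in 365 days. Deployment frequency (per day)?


Formula: deployments per day = releases / days
= 501 / 365
= 1.373 deploys/day
(equivalently, 9.61 deploys/week)

1.373 deploys/day


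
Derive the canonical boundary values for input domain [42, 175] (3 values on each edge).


Range: [42, 175]
Boundaries: just below min, min, min+1, max-1, max, just above max
Values: [41, 42, 43, 174, 175, 176]

[41, 42, 43, 174, 175, 176]


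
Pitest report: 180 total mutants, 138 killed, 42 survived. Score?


Mutation score = killed / total * 100
Mutation score = 138 / 180 * 100
Mutation score = 76.67%

76.67%


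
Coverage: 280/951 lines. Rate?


Coverage = covered / total * 100
Coverage = 280 / 951 * 100
Coverage = 29.44%

29.44%


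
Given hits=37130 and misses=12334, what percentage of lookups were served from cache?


Formula: hit rate = hits / (hits + misses) * 100
hit rate = 37130 / (37130 + 12334) * 100
hit rate = 37130 / 49464 * 100
hit rate = 75.06%

75.06%


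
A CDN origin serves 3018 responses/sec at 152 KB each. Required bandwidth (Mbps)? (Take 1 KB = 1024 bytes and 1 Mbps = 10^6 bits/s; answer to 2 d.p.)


Formula: Mbps = payload_bytes * RPS * 8 / 1e6
Payload per request = 152 KB = 152 * 1024 = 155648 bytes
Total bytes/sec = 155648 * 3018 = 469745664
Total bits/sec = 469745664 * 8 = 3757965312
Mbps = 3757965312 / 1e6 = 3757.97

3757.97 Mbps


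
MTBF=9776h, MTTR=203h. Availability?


Availability = MTBF / (MTBF + MTTR)
Availability = 9776 / (9776 + 203)
Availability = 9776 / 9979
Availability = 97.9657%

97.9657%


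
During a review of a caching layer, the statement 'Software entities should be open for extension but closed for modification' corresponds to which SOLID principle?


This describes the Open/Closed Principle (OCP)

Open/Closed Principle (OCP)


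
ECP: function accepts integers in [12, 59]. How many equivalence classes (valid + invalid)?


Valid range: [12, 59]
Class 1: x < 12 — invalid
Class 2: 12 ≤ x ≤ 59 — valid
Class 3: x > 59 — invalid
Total equivalence classes: 3

3 equivalence classes


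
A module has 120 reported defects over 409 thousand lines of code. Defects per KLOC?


Defect density = defects / KLOC
Defect density = 120 / 409
Defect density = 0.293 defects/KLOC

0.293 defects/KLOC


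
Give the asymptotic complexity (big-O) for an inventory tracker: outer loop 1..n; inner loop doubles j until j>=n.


Reasoning: linear outer times logarithmic inner
Complexity: O(n log n)

O(n log n)


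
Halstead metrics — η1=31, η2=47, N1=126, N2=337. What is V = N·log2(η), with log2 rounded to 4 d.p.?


Formula: V = N * log2(η), where N = N1 + N2 and η = η1 + η2
η = 31 + 47 = 78
N = 126 + 337 = 463
log2(78) ≈ 6.2854
V = 463 * 6.2854 = 2910.14

2910.14


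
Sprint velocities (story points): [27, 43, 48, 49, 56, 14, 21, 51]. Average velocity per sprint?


Formula: Avg velocity = Total points / Number of sprints
Points: [27, 43, 48, 49, 56, 14, 21, 51]
Sum = 27 + 43 + 48 + 49 + 56 + 14 + 21 + 51 = 309
Avg velocity = 309 / 8 = 38.63 points/sprint

38.63 points/sprint


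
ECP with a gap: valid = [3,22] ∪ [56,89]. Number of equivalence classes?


Valid ranges: [3,22] and [56,89]
Class 1: x < 3 — invalid
Class 2: 3 ≤ x ≤ 22 — valid
Class 3: 22 < x < 56 — invalid (gap between ranges)
Class 4: 56 ≤ x ≤ 89 — valid
Class 5: x > 89 — invalid
Total equivalence classes: 5

5 equivalence classes


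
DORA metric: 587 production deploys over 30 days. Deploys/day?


Formula: deployments per day = releases / days
= 587 / 30
= 19.567 deploys/day
(equivalently, 136.97 deploys/week)

19.567 deploys/day


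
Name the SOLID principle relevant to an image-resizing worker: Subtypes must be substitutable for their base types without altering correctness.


This describes the Liskov Substitution Principle (LSP)

Liskov Substitution Principle (LSP)


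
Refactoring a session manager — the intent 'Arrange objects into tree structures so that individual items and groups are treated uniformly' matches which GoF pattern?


This matches the Composite pattern

Composite


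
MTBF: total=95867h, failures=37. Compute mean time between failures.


Formula: MTBF = Total operating time / Number of failures
MTBF = 95867 / 37
MTBF = 2591.0 hours

2591.0 hours


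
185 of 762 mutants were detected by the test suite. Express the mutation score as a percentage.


Mutation score = killed / total * 100
Mutation score = 185 / 762 * 100
Mutation score = 24.28%

24.28%


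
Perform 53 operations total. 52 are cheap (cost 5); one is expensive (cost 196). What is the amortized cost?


Formula: Amortized cost = Total cost / Operations
Total cost = (52 * 5) + (1 * 196)
Total cost = 260 + 196 = 456
Amortized = 456 / 53 = 8.6038

8.6038


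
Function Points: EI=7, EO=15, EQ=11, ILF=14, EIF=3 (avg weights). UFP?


UFP = EI*4 + EO*5 + EQ*4 + ILF*10 + EIF*7
UFP = 7*4 + 15*5 + 11*4 + 14*10 + 3*7
UFP = 28 + 75 + 44 + 140 + 21
UFP = 308

308


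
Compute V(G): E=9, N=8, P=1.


Formula: V(G) = E - N + 2P
V(G) = 9 - 8 + 2*1
V(G) = 1 + 2
V(G) = 3

3


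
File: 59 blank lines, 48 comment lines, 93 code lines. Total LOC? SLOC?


Total LOC = blank + comment + code
Total LOC = 59 + 48 + 93 = 200
SLOC (source only) = code = 93

Total LOC: 200, SLOC: 93


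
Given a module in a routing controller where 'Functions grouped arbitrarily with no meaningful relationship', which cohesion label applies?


Reasoning: Worst: random grouping
Type: Coincidental cohesion

Coincidental cohesion


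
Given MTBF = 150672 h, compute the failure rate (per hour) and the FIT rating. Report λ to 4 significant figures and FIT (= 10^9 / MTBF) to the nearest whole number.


Formula: λ = 1 / MTBF; FIT = λ × 1e9 = 1e9 / MTBF
λ = 1 / 150672 ≈ 6.637e-06 failures/hour
FIT = 1e9 / 150672 ≈ 6637 failures per 1e9 hours (nearest whole number)

λ = 6.637e-06 /h, FIT = 6637


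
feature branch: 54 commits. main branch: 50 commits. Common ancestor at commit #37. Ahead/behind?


Common ancestor: commit #37
feature commits after divergence: 54 - 37 = 17
main commits after divergence: 50 - 37 = 13
feature is 17 commits ahead of main
main is 13 commits ahead of feature

feature ahead: 17, main ahead: 13


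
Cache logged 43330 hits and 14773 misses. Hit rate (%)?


Formula: hit rate = hits / (hits + misses) * 100
hit rate = 43330 / (43330 + 14773) * 100
hit rate = 43330 / 58103 * 100
hit rate = 74.57%

74.57%


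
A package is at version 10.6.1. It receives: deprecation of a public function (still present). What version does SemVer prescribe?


Current: 10.6.1
Change category: 'deprecation of a public function (still present)' → minor bump
SemVer rule: minor bump → increment MINOR, reset PATCH to 0 (MAJOR unchanged)
New: 10.7.0

10.7.0


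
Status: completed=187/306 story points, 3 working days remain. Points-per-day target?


Formula: Required rate = Remaining points / Days left
Remaining = 306 - 187 = 119 points
Required rate = 119 / 3 = 39.67 points/day

39.67 points/day


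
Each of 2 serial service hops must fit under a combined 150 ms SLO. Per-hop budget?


Formula: per_stage = total_budget / stages
per_stage = 150 / 2
per_stage = 75.0 ms

75.0 ms


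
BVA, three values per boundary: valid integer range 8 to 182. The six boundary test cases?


Range: [8, 182]
Boundaries: just below min, min, min+1, max-1, max, just above max
Values: [7, 8, 9, 181, 182, 183]

[7, 8, 9, 181, 182, 183]


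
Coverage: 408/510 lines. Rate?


Coverage = covered / total * 100
Coverage = 408 / 510 * 100
Coverage = 80.0%

80.0%


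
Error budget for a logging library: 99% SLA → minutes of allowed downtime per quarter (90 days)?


Formula: allowed downtime = period * (100 - SLA) / 100
Period (quarter (90 days)) = 129600 minutes
Unavailability fraction = (100 - 99.0) / 100
Allowed downtime = 129600 * (100 - 99.0) / 100
Allowed downtime = 1296.0 minutes

1296.0 minutes


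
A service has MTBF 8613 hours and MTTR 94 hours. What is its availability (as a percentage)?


Availability = MTBF / (MTBF + MTTR)
Availability = 8613 / (8613 + 94)
Availability = 8613 / 8707
Availability = 98.9204%

98.9204%


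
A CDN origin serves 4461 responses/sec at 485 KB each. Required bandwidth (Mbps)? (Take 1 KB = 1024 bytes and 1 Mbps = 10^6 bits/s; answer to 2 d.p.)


Formula: Mbps = payload_bytes * RPS * 8 / 1e6
Payload per request = 485 KB = 485 * 1024 = 496640 bytes
Total bytes/sec = 496640 * 4461 = 2215511040
Total bits/sec = 2215511040 * 8 = 17724088320
Mbps = 17724088320 / 1e6 = 17724.09

17724.09 Mbps


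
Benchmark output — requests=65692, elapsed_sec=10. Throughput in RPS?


Formula: throughput = requests / seconds
throughput = 65692 / 10
throughput = 6569.2 requests/second

6569.2 requests/second


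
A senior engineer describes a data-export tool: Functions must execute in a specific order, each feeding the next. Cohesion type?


Reasoning: Output of one is input to next
Type: Sequential cohesion

Sequential cohesion


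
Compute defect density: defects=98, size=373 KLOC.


Defect density = defects / KLOC
Defect density = 98 / 373
Defect density = 0.263 defects/KLOC

0.263 defects/KLOC
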